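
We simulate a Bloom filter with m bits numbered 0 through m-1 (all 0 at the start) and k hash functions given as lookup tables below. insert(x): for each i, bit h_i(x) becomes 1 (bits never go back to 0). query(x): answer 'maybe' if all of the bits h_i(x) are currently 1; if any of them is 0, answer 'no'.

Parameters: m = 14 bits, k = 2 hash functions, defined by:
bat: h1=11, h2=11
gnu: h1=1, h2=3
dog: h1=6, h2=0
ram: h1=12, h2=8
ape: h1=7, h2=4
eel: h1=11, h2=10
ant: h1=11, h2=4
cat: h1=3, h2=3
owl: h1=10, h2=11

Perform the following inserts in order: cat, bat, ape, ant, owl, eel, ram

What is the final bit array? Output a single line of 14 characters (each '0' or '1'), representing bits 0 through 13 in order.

Start: bits=00000000000000
After insert 'cat': sets bits 3 -> bits=00010000000000
After insert 'bat': sets bits 11 -> bits=00010000000100
After insert 'ape': sets bits 4 7 -> bits=00011001000100
After insert 'ant': sets bits 4 11 -> bits=00011001000100
After insert 'owl': sets bits 10 11 -> bits=00011001001100
After insert 'eel': sets bits 10 11 -> bits=00011001001100
After insert 'ram': sets bits 8 12 -> bits=00011001101110

Answer: 00011001101110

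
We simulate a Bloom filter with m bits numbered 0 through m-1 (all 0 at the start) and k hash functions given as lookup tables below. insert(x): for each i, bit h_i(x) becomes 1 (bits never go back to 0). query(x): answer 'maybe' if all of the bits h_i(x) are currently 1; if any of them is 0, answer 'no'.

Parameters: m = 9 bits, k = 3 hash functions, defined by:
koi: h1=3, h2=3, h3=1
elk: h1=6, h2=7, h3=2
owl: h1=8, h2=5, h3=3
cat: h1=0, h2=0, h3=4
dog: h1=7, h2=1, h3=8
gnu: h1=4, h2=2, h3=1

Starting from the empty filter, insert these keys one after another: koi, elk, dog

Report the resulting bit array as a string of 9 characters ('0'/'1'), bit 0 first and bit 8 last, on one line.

Answer: 011100111

Derivation:
Start: bits=000000000
After insert 'koi': sets bits 1 3 -> bits=010100000
After insert 'elk': sets bits 2 6 7 -> bits=011100110
After insert 'dog': sets bits 1 7 8 -> bits=011100111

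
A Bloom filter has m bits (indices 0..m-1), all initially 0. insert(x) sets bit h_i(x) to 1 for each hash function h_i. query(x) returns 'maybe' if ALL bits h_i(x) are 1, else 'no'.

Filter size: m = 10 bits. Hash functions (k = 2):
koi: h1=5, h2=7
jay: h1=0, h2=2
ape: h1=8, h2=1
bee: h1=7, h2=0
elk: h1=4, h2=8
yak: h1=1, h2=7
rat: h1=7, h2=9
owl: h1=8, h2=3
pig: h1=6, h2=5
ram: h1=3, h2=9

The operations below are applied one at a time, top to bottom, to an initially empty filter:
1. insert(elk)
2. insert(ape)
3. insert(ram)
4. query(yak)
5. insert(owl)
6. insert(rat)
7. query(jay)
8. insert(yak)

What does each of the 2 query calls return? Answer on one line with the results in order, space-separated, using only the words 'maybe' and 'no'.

Answer: no no

Derivation:
Start: bits=0000000000
Op 1: insert elk -> sets bits 4 8 -> bits=0000100010
Op 2: insert ape -> sets bits 1 8 -> bits=0100100010
Op 3: insert ram -> sets bits 3 9 -> bits=0101100011
Op 4: query yak -> checks bit1=1, bit7=0 (has a 0) -> no
Op 5: insert owl -> sets bits 3 8 -> bits=0101100011
Op 6: insert rat -> sets bits 7 9 -> bits=0101100111
Op 7: query jay -> checks bit0=0, bit2=0 (has a 0) -> no
Op 8: insert yak -> sets bits 1 7 -> bits=0101100111
Query results in order: no no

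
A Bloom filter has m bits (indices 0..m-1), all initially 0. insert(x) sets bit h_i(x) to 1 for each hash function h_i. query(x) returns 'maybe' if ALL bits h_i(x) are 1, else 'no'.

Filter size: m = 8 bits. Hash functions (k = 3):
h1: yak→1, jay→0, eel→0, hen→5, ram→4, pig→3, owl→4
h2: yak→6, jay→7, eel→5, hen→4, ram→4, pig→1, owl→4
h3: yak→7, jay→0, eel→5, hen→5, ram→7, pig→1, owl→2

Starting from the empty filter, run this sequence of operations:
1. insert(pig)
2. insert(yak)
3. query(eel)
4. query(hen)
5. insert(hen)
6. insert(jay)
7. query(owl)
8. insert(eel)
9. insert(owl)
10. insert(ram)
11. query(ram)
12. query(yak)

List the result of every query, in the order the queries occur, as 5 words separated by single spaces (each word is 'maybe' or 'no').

Answer: no no no maybe maybe

Derivation:
Start: bits=00000000
Op 1: insert pig -> sets bits 1 3 -> bits=01010000
Op 2: insert yak -> sets bits 1 6 7 -> bits=01010011
Op 3: query eel -> checks bit0=0, bit5=0 (has a 0) -> no
Op 4: query hen -> checks bit4=0, bit5=0 (has a 0) -> no
Op 5: insert hen -> sets bits 4 5 -> bits=01011111
Op 6: insert jay -> sets bits 0 7 -> bits=11011111
Op 7: query owl -> checks bit2=0, bit4=1 (has a 0) -> no
Op 8: insert eel -> sets bits 0 5 -> bits=11011111
Op 9: insert owl -> sets bits 2 4 -> bits=11111111
Op 10: insert ram -> sets bits 4 7 -> bits=11111111
Op 11: query ram -> checks bit4=1, bit7=1 (all 1) -> maybe
Op 12: query yak -> checks bit1=1, bit6=1, bit7=1 (all 1) -> maybe
Query results in order: no no no maybe maybe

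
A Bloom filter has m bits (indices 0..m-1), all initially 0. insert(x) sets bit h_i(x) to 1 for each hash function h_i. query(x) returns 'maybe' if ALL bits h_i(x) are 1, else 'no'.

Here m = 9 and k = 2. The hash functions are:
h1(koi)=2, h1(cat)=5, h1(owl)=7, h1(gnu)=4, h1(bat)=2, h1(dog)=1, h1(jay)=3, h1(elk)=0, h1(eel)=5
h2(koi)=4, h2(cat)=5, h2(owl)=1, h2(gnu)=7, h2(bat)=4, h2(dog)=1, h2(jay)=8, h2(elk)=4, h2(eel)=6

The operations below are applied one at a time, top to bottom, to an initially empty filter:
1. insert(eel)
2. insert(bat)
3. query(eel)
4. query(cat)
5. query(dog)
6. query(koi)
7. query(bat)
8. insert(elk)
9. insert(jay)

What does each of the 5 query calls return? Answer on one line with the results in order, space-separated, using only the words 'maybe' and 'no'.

Answer: maybe maybe no maybe maybe

Derivation:
Start: bits=000000000
Op 1: insert eel -> sets bits 5 6 -> bits=000001100
Op 2: insert bat -> sets bits 2 4 -> bits=001011100
Op 3: query eel -> checks bit5=1, bit6=1 (all 1) -> maybe
Op 4: query cat -> checks bit5=1 (all 1) -> maybe
Op 5: query dog -> checks bit1=0 (has a 0) -> no
Op 6: query koi -> checks bit2=1, bit4=1 (all 1) -> maybe
Op 7: query bat -> checks bit2=1, bit4=1 (all 1) -> maybe
Op 8: insert elk -> sets bits 0 4 -> bits=101011100
Op 9: insert jay -> sets bits 3 8 -> bits=101111101
Query results in order: maybe maybe no maybe maybe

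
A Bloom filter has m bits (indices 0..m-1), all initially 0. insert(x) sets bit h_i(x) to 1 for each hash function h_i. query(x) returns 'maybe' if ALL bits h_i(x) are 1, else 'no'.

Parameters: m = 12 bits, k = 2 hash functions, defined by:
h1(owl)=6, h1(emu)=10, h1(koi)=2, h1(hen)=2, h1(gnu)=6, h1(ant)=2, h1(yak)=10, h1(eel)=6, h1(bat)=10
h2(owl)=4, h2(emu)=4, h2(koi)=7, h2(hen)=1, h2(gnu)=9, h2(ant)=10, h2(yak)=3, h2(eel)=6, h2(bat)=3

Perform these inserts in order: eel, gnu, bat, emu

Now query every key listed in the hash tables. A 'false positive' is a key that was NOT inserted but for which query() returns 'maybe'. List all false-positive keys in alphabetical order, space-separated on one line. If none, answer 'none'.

Start: bits=000000000000
After insert 'eel': sets bits 6 -> bits=000000100000
After insert 'gnu': sets bits 6 9 -> bits=000000100100
After insert 'bat': sets bits 3 10 -> bits=000100100110
After insert 'emu': sets bits 4 10 -> bits=000110100110
Not inserted: ant hen koi owl yak — query each against bits=000110100110:
query ant: checks bit2=0, bit10=1 (has a 0) -> no => not a false positive
query hen: checks bit1=0, bit2=0 (has a 0) -> no => not a false positive
query koi: checks bit2=0, bit7=0 (has a 0) -> no => not a false positive
query owl: checks bit4=1, bit6=1 (all 1) -> maybe => FALSE POSITIVE
query yak: checks bit3=1, bit10=1 (all 1) -> maybe => FALSE POSITIVE
False positives (alphabetical): owl yak

Answer: owl yak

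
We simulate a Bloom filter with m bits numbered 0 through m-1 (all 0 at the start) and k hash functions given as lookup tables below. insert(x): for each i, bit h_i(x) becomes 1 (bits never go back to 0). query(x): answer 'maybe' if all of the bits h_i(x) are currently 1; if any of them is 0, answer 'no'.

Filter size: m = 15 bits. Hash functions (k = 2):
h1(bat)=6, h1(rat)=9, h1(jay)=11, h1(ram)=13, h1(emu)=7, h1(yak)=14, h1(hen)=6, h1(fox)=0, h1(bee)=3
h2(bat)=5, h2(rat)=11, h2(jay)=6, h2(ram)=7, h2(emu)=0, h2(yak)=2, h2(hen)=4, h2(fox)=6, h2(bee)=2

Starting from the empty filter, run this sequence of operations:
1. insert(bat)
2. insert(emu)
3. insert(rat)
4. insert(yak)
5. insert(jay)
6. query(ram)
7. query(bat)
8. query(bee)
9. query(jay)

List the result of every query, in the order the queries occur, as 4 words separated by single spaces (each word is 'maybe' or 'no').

Start: bits=000000000000000
Op 1: insert bat -> sets bits 5 6 -> bits=000001100000000
Op 2: insert emu -> sets bits 0 7 -> bits=100001110000000
Op 3: insert rat -> sets bits 9 11 -> bits=100001110101000
Op 4: insert yak -> sets bits 2 14 -> bits=101001110101001
Op 5: insert jay -> sets bits 6 11 -> bits=101001110101001
Op 6: query ram -> checks bit7=1, bit13=0 (has a 0) -> no
Op 7: query bat -> checks bit5=1, bit6=1 (all 1) -> maybe
Op 8: query bee -> checks bit2=1, bit3=0 (has a 0) -> no
Op 9: query jay -> checks bit6=1, bit11=1 (all 1) -> maybe
Query results in order: no maybe no maybe

Answer: no maybe no maybe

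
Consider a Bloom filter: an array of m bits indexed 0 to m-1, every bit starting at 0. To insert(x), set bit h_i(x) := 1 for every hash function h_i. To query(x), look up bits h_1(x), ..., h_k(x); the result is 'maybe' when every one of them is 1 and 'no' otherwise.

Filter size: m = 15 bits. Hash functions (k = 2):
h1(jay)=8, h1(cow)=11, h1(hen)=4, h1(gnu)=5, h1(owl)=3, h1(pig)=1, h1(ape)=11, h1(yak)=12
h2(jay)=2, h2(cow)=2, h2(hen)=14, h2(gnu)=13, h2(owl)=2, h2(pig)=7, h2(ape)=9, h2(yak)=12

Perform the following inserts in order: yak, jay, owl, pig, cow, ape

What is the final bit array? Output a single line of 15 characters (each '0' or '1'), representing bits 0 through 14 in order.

Answer: 011100011101100

Derivation:
Start: bits=000000000000000
After insert 'yak': sets bits 12 -> bits=000000000000100
After insert 'jay': sets bits 2 8 -> bits=001000001000100
After insert 'owl': sets bits 2 3 -> bits=001100001000100
After insert 'pig': sets bits 1 7 -> bits=011100011000100
After insert 'cow': sets bits 2 11 -> bits=011100011001100
After insert 'ape': sets bits 9 11 -> bits=011100011101100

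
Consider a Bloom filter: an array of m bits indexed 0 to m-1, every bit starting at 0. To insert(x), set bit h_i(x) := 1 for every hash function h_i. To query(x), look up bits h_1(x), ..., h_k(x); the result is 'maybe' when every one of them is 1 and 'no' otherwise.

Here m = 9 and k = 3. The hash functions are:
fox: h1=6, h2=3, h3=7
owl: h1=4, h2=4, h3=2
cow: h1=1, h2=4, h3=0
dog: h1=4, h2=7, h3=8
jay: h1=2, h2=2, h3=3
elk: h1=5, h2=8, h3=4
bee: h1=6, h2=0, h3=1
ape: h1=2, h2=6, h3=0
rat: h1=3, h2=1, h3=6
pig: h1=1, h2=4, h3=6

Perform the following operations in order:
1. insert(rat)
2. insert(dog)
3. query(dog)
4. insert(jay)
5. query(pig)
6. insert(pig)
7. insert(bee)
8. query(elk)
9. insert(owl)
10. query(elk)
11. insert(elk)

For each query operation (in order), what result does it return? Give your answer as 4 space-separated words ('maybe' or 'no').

Answer: maybe maybe no no

Derivation:
Start: bits=000000000
Op 1: insert rat -> sets bits 1 3 6 -> bits=010100100
Op 2: insert dog -> sets bits 4 7 8 -> bits=010110111
Op 3: query dog -> checks bit4=1, bit7=1, bit8=1 (all 1) -> maybe
Op 4: insert jay -> sets bits 2 3 -> bits=011110111
Op 5: query pig -> checks bit1=1, bit4=1, bit6=1 (all 1) -> maybe
Op 6: insert pig -> sets bits 1 4 6 -> bits=011110111
Op 7: insert bee -> sets bits 0 1 6 -> bits=111110111
Op 8: query elk -> checks bit4=1, bit5=0, bit8=1 (has a 0) -> no
Op 9: insert owl -> sets bits 2 4 -> bits=111110111
Op 10: query elk -> checks bit4=1, bit5=0, bit8=1 (has a 0) -> no
Op 11: insert elk -> sets bits 4 5 8 -> bits=111111111
Query results in order: maybe maybe no no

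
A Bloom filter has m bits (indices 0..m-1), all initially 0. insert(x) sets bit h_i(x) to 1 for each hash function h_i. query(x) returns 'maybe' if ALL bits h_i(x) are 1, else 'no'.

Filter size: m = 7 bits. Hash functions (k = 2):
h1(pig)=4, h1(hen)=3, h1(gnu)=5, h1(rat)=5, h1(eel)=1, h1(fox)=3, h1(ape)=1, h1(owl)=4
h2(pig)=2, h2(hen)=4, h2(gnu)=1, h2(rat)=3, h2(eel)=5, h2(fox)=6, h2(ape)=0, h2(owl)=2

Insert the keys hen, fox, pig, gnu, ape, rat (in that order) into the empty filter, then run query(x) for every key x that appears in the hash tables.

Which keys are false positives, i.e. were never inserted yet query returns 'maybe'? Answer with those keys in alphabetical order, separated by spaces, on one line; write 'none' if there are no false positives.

Start: bits=0000000
After insert 'hen': sets bits 3 4 -> bits=0001100
After insert 'fox': sets bits 3 6 -> bits=0001101
After insert 'pig': sets bits 2 4 -> bits=0011101
After insert 'gnu': sets bits 1 5 -> bits=0111111
After insert 'ape': sets bits 0 1 -> bits=1111111
After insert 'rat': sets bits 3 5 -> bits=1111111
Not inserted: eel owl — query each against bits=1111111:
query eel: checks bit1=1, bit5=1 (all 1) -> maybe => FALSE POSITIVE
query owl: checks bit2=1, bit4=1 (all 1) -> maybe => FALSE POSITIVE
False positives (alphabetical): eel owl

Answer: eel owl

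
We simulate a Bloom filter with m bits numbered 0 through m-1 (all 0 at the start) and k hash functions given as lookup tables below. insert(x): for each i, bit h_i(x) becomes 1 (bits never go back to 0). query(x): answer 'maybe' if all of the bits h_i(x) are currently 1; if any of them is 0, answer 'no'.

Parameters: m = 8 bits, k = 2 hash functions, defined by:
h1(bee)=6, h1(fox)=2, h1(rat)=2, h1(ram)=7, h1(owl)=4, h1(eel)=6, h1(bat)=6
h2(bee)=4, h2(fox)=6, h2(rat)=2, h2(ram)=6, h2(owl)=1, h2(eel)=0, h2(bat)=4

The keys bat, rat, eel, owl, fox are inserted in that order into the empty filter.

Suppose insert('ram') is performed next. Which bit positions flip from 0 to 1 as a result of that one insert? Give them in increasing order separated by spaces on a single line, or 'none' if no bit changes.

Start: bits=00000000
After insert 'bat': sets bits 4 6 -> bits=00001010
After insert 'rat': sets bits 2 -> bits=00101010
After insert 'eel': sets bits 0 6 -> bits=10101010
After insert 'owl': sets bits 1 4 -> bits=11101010
After insert 'fox': sets bits 2 6 -> bits=11101010
insert 'ram' would touch bits 6 7; currently bit6=1, bit7=0
Bits that are 0 among those (would change 0->1): 7

Answer: 7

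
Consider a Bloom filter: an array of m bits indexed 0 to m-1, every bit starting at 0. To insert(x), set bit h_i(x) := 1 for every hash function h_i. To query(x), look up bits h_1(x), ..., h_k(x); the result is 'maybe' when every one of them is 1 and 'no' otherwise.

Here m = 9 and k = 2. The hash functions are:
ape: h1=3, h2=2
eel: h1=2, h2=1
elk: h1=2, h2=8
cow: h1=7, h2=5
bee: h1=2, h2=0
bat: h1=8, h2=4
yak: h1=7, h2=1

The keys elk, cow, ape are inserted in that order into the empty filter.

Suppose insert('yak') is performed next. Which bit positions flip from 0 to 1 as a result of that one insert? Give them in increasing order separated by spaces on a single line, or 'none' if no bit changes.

Start: bits=000000000
After insert 'elk': sets bits 2 8 -> bits=001000001
After insert 'cow': sets bits 5 7 -> bits=001001011
After insert 'ape': sets bits 2 3 -> bits=001101011
insert 'yak' would touch bits 1 7; currently bit1=0, bit7=1
Bits that are 0 among those (would change 0->1): 1

Answer: 1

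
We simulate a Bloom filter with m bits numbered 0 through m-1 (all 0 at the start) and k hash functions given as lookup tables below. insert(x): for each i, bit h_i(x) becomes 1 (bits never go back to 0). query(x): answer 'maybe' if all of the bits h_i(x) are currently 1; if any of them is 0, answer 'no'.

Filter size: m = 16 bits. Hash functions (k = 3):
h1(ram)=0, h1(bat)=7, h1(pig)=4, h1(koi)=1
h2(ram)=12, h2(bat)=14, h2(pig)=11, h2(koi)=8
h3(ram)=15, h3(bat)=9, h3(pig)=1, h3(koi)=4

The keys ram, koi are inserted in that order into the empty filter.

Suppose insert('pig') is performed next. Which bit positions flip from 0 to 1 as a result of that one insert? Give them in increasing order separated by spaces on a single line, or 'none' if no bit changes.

Answer: 11

Derivation:
Start: bits=0000000000000000
After insert 'ram': sets bits 0 12 15 -> bits=1000000000001001
After insert 'koi': sets bits 1 4 8 -> bits=1100100010001001
insert 'pig' would touch bits 1 4 11; currently bit1=1, bit4=1, bit11=0
Bits that are 0 among those (would change 0->1): 11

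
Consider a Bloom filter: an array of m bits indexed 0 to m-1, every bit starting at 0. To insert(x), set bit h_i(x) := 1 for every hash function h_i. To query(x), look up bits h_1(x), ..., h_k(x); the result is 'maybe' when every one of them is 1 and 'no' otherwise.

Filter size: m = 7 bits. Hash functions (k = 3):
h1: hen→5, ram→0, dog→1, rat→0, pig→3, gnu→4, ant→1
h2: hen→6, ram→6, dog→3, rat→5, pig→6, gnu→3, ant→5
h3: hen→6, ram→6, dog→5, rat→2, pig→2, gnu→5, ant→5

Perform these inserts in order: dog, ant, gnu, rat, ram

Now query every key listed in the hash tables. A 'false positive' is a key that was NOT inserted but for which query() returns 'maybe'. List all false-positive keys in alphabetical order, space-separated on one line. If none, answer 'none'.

Start: bits=0000000
After insert 'dog': sets bits 1 3 5 -> bits=0101010
After insert 'ant': sets bits 1 5 -> bits=0101010
After insert 'gnu': sets bits 3 4 5 -> bits=0101110
After insert 'rat': sets bits 0 2 5 -> bits=1111110
After insert 'ram': sets bits 0 6 -> bits=1111111
Not inserted: hen pig — query each against bits=1111111:
query hen: checks bit5=1, bit6=1 (all 1) -> maybe => FALSE POSITIVE
query pig: checks bit2=1, bit3=1, bit6=1 (all 1) -> maybe => FALSE POSITIVE
False positives (alphabetical): hen pig

Answer: hen pig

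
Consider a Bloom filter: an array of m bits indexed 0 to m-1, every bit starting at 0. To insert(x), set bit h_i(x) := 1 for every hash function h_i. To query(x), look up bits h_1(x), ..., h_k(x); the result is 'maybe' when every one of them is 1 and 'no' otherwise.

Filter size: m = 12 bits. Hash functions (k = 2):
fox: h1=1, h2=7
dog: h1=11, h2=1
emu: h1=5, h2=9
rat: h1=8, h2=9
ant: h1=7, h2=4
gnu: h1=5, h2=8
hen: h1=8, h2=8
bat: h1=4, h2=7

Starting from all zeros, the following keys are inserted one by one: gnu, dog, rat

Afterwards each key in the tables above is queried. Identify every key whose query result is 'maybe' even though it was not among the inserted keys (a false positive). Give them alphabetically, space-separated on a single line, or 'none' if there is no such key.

Answer: emu hen

Derivation:
Start: bits=000000000000
After insert 'gnu': sets bits 5 8 -> bits=000001001000
After insert 'dog': sets bits 1 11 -> bits=010001001001
After insert 'rat': sets bits 8 9 -> bits=010001001101
Not inserted: ant bat emu fox hen — query each against bits=010001001101:
query ant: checks bit4=0, bit7=0 (has a 0) -> no => not a false positive
query bat: checks bit4=0, bit7=0 (has a 0) -> no => not a false positive
query emu: checks bit5=1, bit9=1 (all 1) -> maybe => FALSE POSITIVE
query fox: checks bit1=1, bit7=0 (has a 0) -> no => not a false positive
query hen: checks bit8=1 (all 1) -> maybe => FALSE POSITIVE
False positives (alphabetical): emu hen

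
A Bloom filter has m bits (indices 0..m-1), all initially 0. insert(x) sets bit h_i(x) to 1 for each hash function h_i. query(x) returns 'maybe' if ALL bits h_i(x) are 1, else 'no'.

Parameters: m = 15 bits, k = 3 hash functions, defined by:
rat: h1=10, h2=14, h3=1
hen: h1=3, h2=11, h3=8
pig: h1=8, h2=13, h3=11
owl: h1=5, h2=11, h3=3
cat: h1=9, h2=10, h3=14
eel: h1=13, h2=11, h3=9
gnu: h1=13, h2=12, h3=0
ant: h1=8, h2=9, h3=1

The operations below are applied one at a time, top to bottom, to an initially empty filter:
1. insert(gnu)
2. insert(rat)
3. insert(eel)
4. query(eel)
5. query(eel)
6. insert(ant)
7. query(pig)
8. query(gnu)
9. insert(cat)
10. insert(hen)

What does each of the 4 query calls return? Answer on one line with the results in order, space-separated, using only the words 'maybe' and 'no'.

Answer: maybe maybe maybe maybe

Derivation:
Start: bits=000000000000000
Op 1: insert gnu -> sets bits 0 12 13 -> bits=100000000000110
Op 2: insert rat -> sets bits 1 10 14 -> bits=110000000010111
Op 3: insert eel -> sets bits 9 11 13 -> bits=110000000111111
Op 4: query eel -> checks bit9=1, bit11=1, bit13=1 (all 1) -> maybe
Op 5: query eel -> checks bit9=1, bit11=1, bit13=1 (all 1) -> maybe
Op 6: insert ant -> sets bits 1 8 9 -> bits=110000001111111
Op 7: query pig -> checks bit8=1, bit11=1, bit13=1 (all 1) -> maybe
Op 8: query gnu -> checks bit0=1, bit12=1, bit13=1 (all 1) -> maybe
Op 9: insert cat -> sets bits 9 10 14 -> bits=110000001111111
Op 10: insert hen -> sets bits 3 8 11 -> bits=110100001111111
Query results in order: maybe maybe maybe maybe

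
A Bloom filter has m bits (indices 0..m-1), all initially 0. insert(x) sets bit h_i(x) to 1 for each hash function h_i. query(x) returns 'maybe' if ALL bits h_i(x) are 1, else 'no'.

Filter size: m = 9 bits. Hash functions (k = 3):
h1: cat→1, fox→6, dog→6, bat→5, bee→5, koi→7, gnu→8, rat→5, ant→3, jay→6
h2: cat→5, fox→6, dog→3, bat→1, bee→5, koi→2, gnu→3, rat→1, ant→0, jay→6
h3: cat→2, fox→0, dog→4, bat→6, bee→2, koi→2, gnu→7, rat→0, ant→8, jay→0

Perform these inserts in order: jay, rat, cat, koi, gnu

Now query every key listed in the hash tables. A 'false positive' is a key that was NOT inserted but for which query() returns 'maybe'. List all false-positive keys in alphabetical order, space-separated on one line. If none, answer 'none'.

Answer: ant bat bee fox

Derivation:
Start: bits=000000000
After insert 'jay': sets bits 0 6 -> bits=100000100
After insert 'rat': sets bits 0 1 5 -> bits=110001100
After insert 'cat': sets bits 1 2 5 -> bits=111001100
After insert 'koi': sets bits 2 7 -> bits=111001110
After insert 'gnu': sets bits 3 7 8 -> bits=111101111
Not inserted: ant bat bee dog fox — query each against bits=111101111:
query ant: checks bit0=1, bit3=1, bit8=1 (all 1) -> maybe => FALSE POSITIVE
query bat: checks bit1=1, bit5=1, bit6=1 (all 1) -> maybe => FALSE POSITIVE
query bee: checks bit2=1, bit5=1 (all 1) -> maybe => FALSE POSITIVE
query dog: checks bit3=1, bit4=0, bit6=1 (has a 0) -> no => not a false positive
query fox: checks bit0=1, bit6=1 (all 1) -> maybe => FALSE POSITIVE
False positives (alphabetical): ant bat bee fox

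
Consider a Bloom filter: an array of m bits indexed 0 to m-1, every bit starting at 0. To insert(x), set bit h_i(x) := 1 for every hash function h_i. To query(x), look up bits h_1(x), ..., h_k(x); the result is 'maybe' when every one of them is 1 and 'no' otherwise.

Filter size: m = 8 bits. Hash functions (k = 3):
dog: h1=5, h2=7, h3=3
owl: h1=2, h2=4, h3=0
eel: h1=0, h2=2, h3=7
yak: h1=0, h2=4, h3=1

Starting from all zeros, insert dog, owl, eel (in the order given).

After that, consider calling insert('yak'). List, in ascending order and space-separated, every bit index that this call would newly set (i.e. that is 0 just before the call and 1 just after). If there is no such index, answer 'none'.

Start: bits=00000000
After insert 'dog': sets bits 3 5 7 -> bits=00010101
After insert 'owl': sets bits 0 2 4 -> bits=10111101
After insert 'eel': sets bits 0 2 7 -> bits=10111101
insert 'yak' would touch bits 0 1 4; currently bit0=1, bit1=0, bit4=1
Bits that are 0 among those (would change 0->1): 1

Answer: 1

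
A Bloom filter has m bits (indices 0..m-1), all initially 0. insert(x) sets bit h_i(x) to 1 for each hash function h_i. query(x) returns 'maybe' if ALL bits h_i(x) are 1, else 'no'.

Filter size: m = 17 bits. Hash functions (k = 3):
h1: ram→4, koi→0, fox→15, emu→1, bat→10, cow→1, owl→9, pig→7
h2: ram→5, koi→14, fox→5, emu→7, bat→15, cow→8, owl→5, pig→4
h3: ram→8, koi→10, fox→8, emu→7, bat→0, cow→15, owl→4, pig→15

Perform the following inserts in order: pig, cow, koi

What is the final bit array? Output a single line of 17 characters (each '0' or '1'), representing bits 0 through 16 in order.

Answer: 11001001101000110

Derivation:
Start: bits=00000000000000000
After insert 'pig': sets bits 4 7 15 -> bits=00001001000000010
After insert 'cow': sets bits 1 8 15 -> bits=01001001100000010
After insert 'koi': sets bits 0 10 14 -> bits=11001001101000110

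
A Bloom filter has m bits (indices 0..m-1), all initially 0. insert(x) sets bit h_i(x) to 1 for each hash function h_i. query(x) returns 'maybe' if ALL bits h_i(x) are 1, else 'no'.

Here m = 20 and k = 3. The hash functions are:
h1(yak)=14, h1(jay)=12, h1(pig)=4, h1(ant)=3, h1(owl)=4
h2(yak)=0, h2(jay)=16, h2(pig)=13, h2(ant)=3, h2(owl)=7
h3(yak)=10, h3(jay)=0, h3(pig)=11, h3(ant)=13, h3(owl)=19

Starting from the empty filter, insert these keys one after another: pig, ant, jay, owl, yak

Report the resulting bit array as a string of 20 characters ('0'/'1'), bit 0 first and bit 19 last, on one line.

Answer: 10011001001111101001

Derivation:
Start: bits=00000000000000000000
After insert 'pig': sets bits 4 11 13 -> bits=00001000000101000000
After insert 'ant': sets bits 3 13 -> bits=00011000000101000000
After insert 'jay': sets bits 0 12 16 -> bits=10011000000111001000
After insert 'owl': sets bits 4 7 19 -> bits=10011001000111001001
After insert 'yak': sets bits 0 10 14 -> bits=10011001001111101001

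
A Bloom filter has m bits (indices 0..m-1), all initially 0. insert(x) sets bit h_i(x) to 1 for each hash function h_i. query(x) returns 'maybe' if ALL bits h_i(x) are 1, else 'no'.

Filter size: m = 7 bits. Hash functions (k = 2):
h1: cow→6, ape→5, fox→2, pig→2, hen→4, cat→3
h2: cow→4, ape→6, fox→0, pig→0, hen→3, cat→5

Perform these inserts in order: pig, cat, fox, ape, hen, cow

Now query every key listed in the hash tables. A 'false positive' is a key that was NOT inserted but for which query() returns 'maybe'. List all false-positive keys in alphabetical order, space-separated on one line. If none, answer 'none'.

Answer: none

Derivation:
Start: bits=0000000
After insert 'pig': sets bits 0 2 -> bits=1010000
After insert 'cat': sets bits 3 5 -> bits=1011010
After insert 'fox': sets bits 0 2 -> bits=1011010
After insert 'ape': sets bits 5 6 -> bits=1011011
After insert 'hen': sets bits 3 4 -> bits=1011111
After insert 'cow': sets bits 4 6 -> bits=1011111
Not inserted: (none) — query each against bits=1011111:
False positives (alphabetical): none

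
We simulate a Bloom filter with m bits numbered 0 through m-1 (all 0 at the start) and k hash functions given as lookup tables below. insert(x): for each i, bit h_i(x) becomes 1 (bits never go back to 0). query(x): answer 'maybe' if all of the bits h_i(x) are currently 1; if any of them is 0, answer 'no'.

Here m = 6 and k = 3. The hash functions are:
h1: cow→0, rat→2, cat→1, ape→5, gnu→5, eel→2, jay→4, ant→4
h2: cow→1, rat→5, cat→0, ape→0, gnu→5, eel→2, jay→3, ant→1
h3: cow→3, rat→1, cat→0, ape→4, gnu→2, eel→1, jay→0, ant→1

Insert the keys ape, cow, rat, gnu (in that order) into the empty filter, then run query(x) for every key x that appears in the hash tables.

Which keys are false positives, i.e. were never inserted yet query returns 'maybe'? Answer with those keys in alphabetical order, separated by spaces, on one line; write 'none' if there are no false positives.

Start: bits=000000
After insert 'ape': sets bits 0 4 5 -> bits=100011
After insert 'cow': sets bits 0 1 3 -> bits=110111
After insert 'rat': sets bits 1 2 5 -> bits=111111
After insert 'gnu': sets bits 2 5 -> bits=111111
Not inserted: ant cat eel jay — query each against bits=111111:
query ant: checks bit1=1, bit4=1 (all 1) -> maybe => FALSE POSITIVE
query cat: checks bit0=1, bit1=1 (all 1) -> maybe => FALSE POSITIVE
query eel: checks bit1=1, bit2=1 (all 1) -> maybe => FALSE POSITIVE
query jay: checks bit0=1, bit3=1, bit4=1 (all 1) -> maybe => FALSE POSITIVE
False positives (alphabetical): ant cat eel jay

Answer: ant cat eel jay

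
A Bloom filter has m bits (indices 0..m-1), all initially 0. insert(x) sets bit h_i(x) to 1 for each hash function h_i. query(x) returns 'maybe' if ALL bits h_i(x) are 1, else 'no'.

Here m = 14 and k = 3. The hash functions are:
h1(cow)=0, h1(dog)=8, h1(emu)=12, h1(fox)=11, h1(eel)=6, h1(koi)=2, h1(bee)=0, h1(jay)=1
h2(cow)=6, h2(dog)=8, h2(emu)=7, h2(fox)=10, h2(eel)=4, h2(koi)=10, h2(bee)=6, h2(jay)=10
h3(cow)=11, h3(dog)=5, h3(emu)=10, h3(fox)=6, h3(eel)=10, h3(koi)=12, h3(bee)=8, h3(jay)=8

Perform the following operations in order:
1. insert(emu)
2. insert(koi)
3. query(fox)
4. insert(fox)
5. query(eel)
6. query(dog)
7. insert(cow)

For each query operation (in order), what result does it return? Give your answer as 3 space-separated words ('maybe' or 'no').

Answer: no no no

Derivation:
Start: bits=00000000000000
Op 1: insert emu -> sets bits 7 10 12 -> bits=00000001001010
Op 2: insert koi -> sets bits 2 10 12 -> bits=00100001001010
Op 3: query fox -> checks bit6=0, bit10=1, bit11=0 (has a 0) -> no
Op 4: insert fox -> sets bits 6 10 11 -> bits=00100011001110
Op 5: query eel -> checks bit4=0, bit6=1, bit10=1 (has a 0) -> no
Op 6: query dog -> checks bit5=0, bit8=0 (has a 0) -> no
Op 7: insert cow -> sets bits 0 6 11 -> bits=10100011001110
Query results in order: no no no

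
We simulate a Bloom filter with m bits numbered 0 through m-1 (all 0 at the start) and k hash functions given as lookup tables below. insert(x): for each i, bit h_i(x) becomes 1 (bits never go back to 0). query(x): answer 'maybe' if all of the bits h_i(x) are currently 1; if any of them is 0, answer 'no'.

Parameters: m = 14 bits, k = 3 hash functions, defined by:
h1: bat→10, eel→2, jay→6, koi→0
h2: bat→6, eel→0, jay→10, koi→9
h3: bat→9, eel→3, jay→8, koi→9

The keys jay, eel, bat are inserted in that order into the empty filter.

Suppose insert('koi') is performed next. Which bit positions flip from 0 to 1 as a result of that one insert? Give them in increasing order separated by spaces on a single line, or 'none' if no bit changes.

Start: bits=00000000000000
After insert 'jay': sets bits 6 8 10 -> bits=00000010101000
After insert 'eel': sets bits 0 2 3 -> bits=10110010101000
After insert 'bat': sets bits 6 9 10 -> bits=10110010111000
insert 'koi' would touch bits 0 9; currently bit0=1, bit9=1
Bits that are 0 among those (would change 0->1): none

Answer: none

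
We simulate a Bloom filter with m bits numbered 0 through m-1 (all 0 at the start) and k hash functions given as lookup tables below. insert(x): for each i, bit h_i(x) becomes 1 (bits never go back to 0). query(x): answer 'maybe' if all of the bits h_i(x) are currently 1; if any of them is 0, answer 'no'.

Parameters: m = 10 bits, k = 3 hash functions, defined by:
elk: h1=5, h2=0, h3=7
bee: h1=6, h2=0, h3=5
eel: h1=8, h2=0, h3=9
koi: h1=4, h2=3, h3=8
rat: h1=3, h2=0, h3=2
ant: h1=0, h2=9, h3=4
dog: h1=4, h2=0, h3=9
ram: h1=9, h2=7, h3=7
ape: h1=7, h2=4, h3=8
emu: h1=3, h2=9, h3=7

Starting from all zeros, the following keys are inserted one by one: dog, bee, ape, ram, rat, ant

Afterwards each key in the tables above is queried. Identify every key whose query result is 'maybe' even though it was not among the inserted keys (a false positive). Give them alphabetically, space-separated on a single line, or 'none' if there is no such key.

Answer: eel elk emu koi

Derivation:
Start: bits=0000000000
After insert 'dog': sets bits 0 4 9 -> bits=1000100001
After insert 'bee': sets bits 0 5 6 -> bits=1000111001
After insert 'ape': sets bits 4 7 8 -> bits=1000111111
After insert 'ram': sets bits 7 9 -> bits=1000111111
After insert 'rat': sets bits 0 2 3 -> bits=1011111111
After insert 'ant': sets bits 0 4 9 -> bits=1011111111
Not inserted: eel elk emu koi — query each against bits=1011111111:
query eel: checks bit0=1, bit8=1, bit9=1 (all 1) -> maybe => FALSE POSITIVE
query elk: checks bit0=1, bit5=1, bit7=1 (all 1) -> maybe => FALSE POSITIVE
query emu: checks bit3=1, bit7=1, bit9=1 (all 1) -> maybe => FALSE POSITIVE
query koi: checks bit3=1, bit4=1, bit8=1 (all 1) -> maybe => FALSE POSITIVE
False positives (alphabetical): eel elk emu koi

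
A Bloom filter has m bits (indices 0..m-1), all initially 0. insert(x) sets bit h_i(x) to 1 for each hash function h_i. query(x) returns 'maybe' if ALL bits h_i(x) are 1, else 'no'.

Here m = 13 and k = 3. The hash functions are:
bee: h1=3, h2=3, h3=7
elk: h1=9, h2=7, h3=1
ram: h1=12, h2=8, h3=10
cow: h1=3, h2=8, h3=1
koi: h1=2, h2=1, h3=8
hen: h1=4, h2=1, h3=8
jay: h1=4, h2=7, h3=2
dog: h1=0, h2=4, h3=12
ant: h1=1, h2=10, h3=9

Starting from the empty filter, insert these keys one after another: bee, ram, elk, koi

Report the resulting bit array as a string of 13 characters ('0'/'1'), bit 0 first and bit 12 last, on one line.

Answer: 0111000111101

Derivation:
Start: bits=0000000000000
After insert 'bee': sets bits 3 7 -> bits=0001000100000
After insert 'ram': sets bits 8 10 12 -> bits=0001000110101
After insert 'elk': sets bits 1 7 9 -> bits=0101000111101
After insert 'koi': sets bits 1 2 8 -> bits=0111000111101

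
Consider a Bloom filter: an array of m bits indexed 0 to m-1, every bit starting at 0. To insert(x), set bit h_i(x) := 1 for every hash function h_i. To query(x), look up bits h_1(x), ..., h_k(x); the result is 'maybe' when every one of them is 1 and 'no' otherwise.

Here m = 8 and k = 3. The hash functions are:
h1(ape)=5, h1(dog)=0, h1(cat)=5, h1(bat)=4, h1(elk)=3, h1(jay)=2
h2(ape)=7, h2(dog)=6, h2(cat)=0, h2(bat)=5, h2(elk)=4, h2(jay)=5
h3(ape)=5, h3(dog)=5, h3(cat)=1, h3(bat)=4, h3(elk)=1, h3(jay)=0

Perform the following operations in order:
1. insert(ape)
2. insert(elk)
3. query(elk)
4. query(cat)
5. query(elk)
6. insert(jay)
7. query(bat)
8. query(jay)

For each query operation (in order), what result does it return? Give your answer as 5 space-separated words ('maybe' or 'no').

Answer: maybe no maybe maybe maybe

Derivation:
Start: bits=00000000
Op 1: insert ape -> sets bits 5 7 -> bits=00000101
Op 2: insert elk -> sets bits 1 3 4 -> bits=01011101
Op 3: query elk -> checks bit1=1, bit3=1, bit4=1 (all 1) -> maybe
Op 4: query cat -> checks bit0=0, bit1=1, bit5=1 (has a 0) -> no
Op 5: query elk -> checks bit1=1, bit3=1, bit4=1 (all 1) -> maybe
Op 6: insert jay -> sets bits 0 2 5 -> bits=11111101
Op 7: query bat -> checks bit4=1, bit5=1 (all 1) -> maybe
Op 8: query jay -> checks bit0=1, bit2=1, bit5=1 (all 1) -> maybe
Query results in order: maybe no maybe maybe maybe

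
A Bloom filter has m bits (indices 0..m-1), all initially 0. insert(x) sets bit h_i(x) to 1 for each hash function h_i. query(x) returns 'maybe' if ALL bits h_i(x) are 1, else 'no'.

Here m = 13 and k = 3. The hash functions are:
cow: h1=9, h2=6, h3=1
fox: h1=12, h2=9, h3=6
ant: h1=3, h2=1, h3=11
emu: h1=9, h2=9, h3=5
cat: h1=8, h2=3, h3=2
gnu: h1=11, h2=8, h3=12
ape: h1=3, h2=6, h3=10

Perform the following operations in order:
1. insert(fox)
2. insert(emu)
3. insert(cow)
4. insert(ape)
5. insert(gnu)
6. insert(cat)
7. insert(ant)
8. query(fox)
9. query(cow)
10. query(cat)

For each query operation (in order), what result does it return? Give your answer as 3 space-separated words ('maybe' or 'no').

Answer: maybe maybe maybe

Derivation:
Start: bits=0000000000000
Op 1: insert fox -> sets bits 6 9 12 -> bits=0000001001001
Op 2: insert emu -> sets bits 5 9 -> bits=0000011001001
Op 3: insert cow -> sets bits 1 6 9 -> bits=0100011001001
Op 4: insert ape -> sets bits 3 6 10 -> bits=0101011001101
Op 5: insert gnu -> sets bits 8 11 12 -> bits=0101011011111
Op 6: insert cat -> sets bits 2 3 8 -> bits=0111011011111
Op 7: insert ant -> sets bits 1 3 11 -> bits=0111011011111
Op 8: query fox -> checks bit6=1, bit9=1, bit12=1 (all 1) -> maybe
Op 9: query cow -> checks bit1=1, bit6=1, bit9=1 (all 1) -> maybe
Op 10: query cat -> checks bit2=1, bit3=1, bit8=1 (all 1) -> maybe
Query results in order: maybe maybe maybe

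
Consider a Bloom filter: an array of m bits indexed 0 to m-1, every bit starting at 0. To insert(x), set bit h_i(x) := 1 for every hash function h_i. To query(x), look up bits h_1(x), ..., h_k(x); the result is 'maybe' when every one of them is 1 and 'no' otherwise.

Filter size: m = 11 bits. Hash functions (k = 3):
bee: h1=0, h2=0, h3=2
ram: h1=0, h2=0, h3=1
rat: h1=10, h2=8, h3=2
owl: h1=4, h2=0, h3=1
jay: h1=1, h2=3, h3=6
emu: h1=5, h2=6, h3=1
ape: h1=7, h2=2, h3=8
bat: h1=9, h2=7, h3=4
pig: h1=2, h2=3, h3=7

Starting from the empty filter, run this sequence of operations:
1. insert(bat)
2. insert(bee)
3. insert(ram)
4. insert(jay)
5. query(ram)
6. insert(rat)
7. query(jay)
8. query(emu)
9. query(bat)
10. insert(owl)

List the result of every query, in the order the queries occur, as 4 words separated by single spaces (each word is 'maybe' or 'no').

Start: bits=00000000000
Op 1: insert bat -> sets bits 4 7 9 -> bits=00001001010
Op 2: insert bee -> sets bits 0 2 -> bits=10101001010
Op 3: insert ram -> sets bits 0 1 -> bits=11101001010
Op 4: insert jay -> sets bits 1 3 6 -> bits=11111011010
Op 5: query ram -> checks bit0=1, bit1=1 (all 1) -> maybe
Op 6: insert rat -> sets bits 2 8 10 -> bits=11111011111
Op 7: query jay -> checks bit1=1, bit3=1, bit6=1 (all 1) -> maybe
Op 8: query emu -> checks bit1=1, bit5=0, bit6=1 (has a 0) -> no
Op 9: query bat -> checks bit4=1, bit7=1, bit9=1 (all 1) -> maybe
Op 10: insert owl -> sets bits 0 1 4 -> bits=11111011111
Query results in order: maybe maybe no maybe

Answer: maybe maybe no maybe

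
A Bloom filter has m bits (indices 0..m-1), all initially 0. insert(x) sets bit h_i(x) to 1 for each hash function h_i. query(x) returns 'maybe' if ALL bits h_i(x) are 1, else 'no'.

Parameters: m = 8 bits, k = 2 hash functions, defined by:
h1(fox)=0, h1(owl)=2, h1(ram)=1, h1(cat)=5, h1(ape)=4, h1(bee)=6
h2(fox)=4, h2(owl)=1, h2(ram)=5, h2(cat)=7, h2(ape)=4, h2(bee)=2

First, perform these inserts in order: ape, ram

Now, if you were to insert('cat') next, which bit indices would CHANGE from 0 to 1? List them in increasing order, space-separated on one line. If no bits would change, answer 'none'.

Start: bits=00000000
After insert 'ape': sets bits 4 -> bits=00001000
After insert 'ram': sets bits 1 5 -> bits=01001100
insert 'cat' would touch bits 5 7; currently bit5=1, bit7=0
Bits that are 0 among those (would change 0->1): 7

Answer: 7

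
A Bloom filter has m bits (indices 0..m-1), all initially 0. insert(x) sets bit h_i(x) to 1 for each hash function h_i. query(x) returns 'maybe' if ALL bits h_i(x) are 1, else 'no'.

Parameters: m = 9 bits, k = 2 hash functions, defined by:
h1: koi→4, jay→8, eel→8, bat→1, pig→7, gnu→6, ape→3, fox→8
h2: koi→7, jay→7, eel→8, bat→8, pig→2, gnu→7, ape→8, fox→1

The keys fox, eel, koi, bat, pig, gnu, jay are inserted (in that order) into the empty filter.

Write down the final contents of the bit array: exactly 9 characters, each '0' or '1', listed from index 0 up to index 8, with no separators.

Answer: 011010111

Derivation:
Start: bits=000000000
After insert 'fox': sets bits 1 8 -> bits=010000001
After insert 'eel': sets bits 8 -> bits=010000001
After insert 'koi': sets bits 4 7 -> bits=010010011
After insert 'bat': sets bits 1 8 -> bits=010010011
After insert 'pig': sets bits 2 7 -> bits=011010011
After insert 'gnu': sets bits 6 7 -> bits=011010111
After insert 'jay': sets bits 7 8 -> bits=011010111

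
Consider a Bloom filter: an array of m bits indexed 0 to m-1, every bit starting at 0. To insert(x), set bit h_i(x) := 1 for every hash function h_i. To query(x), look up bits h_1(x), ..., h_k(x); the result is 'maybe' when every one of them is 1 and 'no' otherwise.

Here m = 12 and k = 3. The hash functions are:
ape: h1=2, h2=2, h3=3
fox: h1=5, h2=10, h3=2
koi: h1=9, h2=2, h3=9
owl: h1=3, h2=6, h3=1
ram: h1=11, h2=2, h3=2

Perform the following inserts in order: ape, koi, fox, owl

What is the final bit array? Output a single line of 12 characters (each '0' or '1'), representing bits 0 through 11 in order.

Answer: 011101100110

Derivation:
Start: bits=000000000000
After insert 'ape': sets bits 2 3 -> bits=001100000000
After insert 'koi': sets bits 2 9 -> bits=001100000100
After insert 'fox': sets bits 2 5 10 -> bits=001101000110
After insert 'owl': sets bits 1 3 6 -> bits=011101100110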